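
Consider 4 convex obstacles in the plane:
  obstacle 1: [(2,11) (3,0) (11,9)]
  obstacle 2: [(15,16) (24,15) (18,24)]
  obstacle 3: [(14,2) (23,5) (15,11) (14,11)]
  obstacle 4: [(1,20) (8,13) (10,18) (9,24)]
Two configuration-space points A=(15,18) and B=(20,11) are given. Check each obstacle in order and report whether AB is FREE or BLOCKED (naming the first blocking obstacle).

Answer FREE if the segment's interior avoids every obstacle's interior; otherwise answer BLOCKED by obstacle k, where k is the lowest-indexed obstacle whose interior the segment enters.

Obstacle 1 [(2,11) (3,0) (11,9)]:
  edge (2,11)–(3,0): clear
  edge (3,0)–(11,9): clear
  edge (11,9)–(2,11): clear
  midpoint (35/2,29/2) outside
  → clear
Obstacle 2 [(15,16) (24,15) (18,24)]:
  edge (15,16)–(24,15): crosses AB
  edge (24,15)–(18,24): clear
  edge (18,24)–(15,16): crosses AB
  → BLOCKED
Obstacle 3 [(14,2) (23,5) (15,11) (14,11)]:
  edge (14,2)–(23,5): clear
  edge (23,5)–(15,11): clear
  edge (15,11)–(14,11): clear
  edge (14,11)–(14,2): clear
  midpoint (35/2,29/2) outside
  → clear
Obstacle 4 [(1,20) (8,13) (10,18) (9,24)]:
  edge (1,20)–(8,13): clear
  edge (8,13)–(10,18): clear
  edge (10,18)–(9,24): clear
  edge (9,24)–(1,20): clear
  midpoint (35/2,29/2) outside
  → clear

BLOCKED by obstacle 2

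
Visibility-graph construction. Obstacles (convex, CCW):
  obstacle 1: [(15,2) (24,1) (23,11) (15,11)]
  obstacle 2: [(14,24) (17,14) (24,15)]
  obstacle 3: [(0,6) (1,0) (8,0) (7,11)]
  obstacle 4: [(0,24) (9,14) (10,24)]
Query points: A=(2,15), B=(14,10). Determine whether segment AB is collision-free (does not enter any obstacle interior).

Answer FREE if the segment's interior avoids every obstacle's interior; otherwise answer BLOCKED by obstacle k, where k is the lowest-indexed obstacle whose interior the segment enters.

FREE

Obstacle 1 [(15,2) (24,1) (23,11) (15,11)]:
  edge (15,2)–(24,1): clear
  edge (24,1)–(23,11): clear
  edge (23,11)–(15,11): clear
  edge (15,11)–(15,2): clear
  midpoint (8,25/2) outside
  → clear
Obstacle 2 [(14,24) (17,14) (24,15)]:
  edge (14,24)–(17,14): clear
  edge (17,14)–(24,15): clear
  edge (24,15)–(14,24): clear
  midpoint (8,25/2) outside
  → clear
Obstacle 3 [(0,6) (1,0) (8,0) (7,11)]:
  edge (0,6)–(1,0): clear
  edge (1,0)–(8,0): clear
  edge (8,0)–(7,11): clear
  edge (7,11)–(0,6): clear
  midpoint (8,25/2) outside
  → clear
Obstacle 4 [(0,24) (9,14) (10,24)]:
  edge (0,24)–(9,14): clear
  edge (9,14)–(10,24): clear
  edge (10,24)–(0,24): clear
  midpoint (8,25/2) outside
  → clear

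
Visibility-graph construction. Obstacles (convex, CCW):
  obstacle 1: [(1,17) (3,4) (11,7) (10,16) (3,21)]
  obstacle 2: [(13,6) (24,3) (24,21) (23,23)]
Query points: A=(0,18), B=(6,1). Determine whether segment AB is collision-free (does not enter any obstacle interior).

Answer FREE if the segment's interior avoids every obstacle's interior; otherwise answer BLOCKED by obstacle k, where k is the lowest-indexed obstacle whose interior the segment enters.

BLOCKED by obstacle 1

Obstacle 1 [(1,17) (3,4) (11,7) (10,16) (3,21)]:
  edge (1,17)–(3,4): crosses AB
  edge (3,4)–(11,7): crosses AB
  edge (11,7)–(10,16): clear
  edge (10,16)–(3,21): clear
  edge (3,21)–(1,17): clear
  → BLOCKED
Obstacle 2 [(13,6) (24,3) (24,21) (23,23)]:
  edge (13,6)–(24,3): clear
  edge (24,3)–(24,21): clear
  edge (24,21)–(23,23): clear
  edge (23,23)–(13,6): clear
  midpoint (3,19/2) outside
  → clear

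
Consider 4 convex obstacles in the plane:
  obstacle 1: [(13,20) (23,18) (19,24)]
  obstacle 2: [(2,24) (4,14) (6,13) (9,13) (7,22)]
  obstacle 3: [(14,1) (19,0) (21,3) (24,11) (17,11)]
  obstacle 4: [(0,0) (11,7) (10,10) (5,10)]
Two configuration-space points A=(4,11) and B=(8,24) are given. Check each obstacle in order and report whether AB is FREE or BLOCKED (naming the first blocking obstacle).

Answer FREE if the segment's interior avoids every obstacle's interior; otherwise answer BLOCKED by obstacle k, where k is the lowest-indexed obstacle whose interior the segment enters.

Obstacle 1 [(13,20) (23,18) (19,24)]:
  edge (13,20)–(23,18): clear
  edge (23,18)–(19,24): clear
  edge (19,24)–(13,20): clear
  midpoint (6,35/2) outside
  → clear
Obstacle 2 [(2,24) (4,14) (6,13) (9,13) (7,22)]:
  edge (2,24)–(4,14): clear
  edge (4,14)–(6,13): crosses AB
  edge (6,13)–(9,13): clear
  edge (9,13)–(7,22): crosses AB
  edge (7,22)–(2,24): clear
  → BLOCKED
Obstacle 3 [(14,1) (19,0) (21,3) (24,11) (17,11)]:
  edge (14,1)–(19,0): clear
  edge (19,0)–(21,3): clear
  edge (21,3)–(24,11): clear
  edge (24,11)–(17,11): clear
  edge (17,11)–(14,1): clear
  midpoint (6,35/2) outside
  → clear
Obstacle 4 [(0,0) (11,7) (10,10) (5,10)]:
  edge (0,0)–(11,7): clear
  edge (11,7)–(10,10): clear
  edge (10,10)–(5,10): clear
  edge (5,10)–(0,0): clear
  midpoint (6,35/2) outside
  → clear

BLOCKED by obstacle 2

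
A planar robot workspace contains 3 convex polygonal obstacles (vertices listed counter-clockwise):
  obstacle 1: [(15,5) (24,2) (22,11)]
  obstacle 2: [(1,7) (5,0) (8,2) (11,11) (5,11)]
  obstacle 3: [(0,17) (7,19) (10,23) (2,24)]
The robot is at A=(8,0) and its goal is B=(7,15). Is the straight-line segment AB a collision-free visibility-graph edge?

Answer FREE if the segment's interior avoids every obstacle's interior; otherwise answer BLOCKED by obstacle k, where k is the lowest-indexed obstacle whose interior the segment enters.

Obstacle 1 [(15,5) (24,2) (22,11)]:
  edge (15,5)–(24,2): clear
  edge (24,2)–(22,11): clear
  edge (22,11)–(15,5): clear
  midpoint (15/2,15/2) outside
  → clear
Obstacle 2 [(1,7) (5,0) (8,2) (11,11) (5,11)]:
  edge (1,7)–(5,0): clear
  edge (5,0)–(8,2): crosses AB
  edge (8,2)–(11,11): clear
  edge (11,11)–(5,11): crosses AB
  edge (5,11)–(1,7): clear
  → BLOCKED
Obstacle 3 [(0,17) (7,19) (10,23) (2,24)]:
  edge (0,17)–(7,19): clear
  edge (7,19)–(10,23): clear
  edge (10,23)–(2,24): clear
  edge (2,24)–(0,17): clear
  midpoint (15/2,15/2) outside
  → clear

BLOCKED by obstacle 2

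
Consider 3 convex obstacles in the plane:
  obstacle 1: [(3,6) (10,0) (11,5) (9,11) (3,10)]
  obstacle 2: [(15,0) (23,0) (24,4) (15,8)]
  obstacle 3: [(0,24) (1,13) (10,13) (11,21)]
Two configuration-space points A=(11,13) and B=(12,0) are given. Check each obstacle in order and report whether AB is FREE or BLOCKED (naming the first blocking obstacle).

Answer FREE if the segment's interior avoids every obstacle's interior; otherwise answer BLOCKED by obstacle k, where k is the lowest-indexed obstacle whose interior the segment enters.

Obstacle 1 [(3,6) (10,0) (11,5) (9,11) (3,10)]:
  edge (3,6)–(10,0): clear
  edge (10,0)–(11,5): clear
  edge (11,5)–(9,11): clear
  edge (9,11)–(3,10): clear
  edge (3,10)–(3,6): clear
  midpoint (23/2,13/2) outside
  → clear
Obstacle 2 [(15,0) (23,0) (24,4) (15,8)]:
  edge (15,0)–(23,0): clear
  edge (23,0)–(24,4): clear
  edge (24,4)–(15,8): clear
  edge (15,8)–(15,0): clear
  midpoint (23/2,13/2) outside
  → clear
Obstacle 3 [(0,24) (1,13) (10,13) (11,21)]:
  edge (0,24)–(1,13): clear
  edge (1,13)–(10,13): clear
  edge (10,13)–(11,21): clear
  edge (11,21)–(0,24): clear
  midpoint (23/2,13/2) outside
  → clear

FREE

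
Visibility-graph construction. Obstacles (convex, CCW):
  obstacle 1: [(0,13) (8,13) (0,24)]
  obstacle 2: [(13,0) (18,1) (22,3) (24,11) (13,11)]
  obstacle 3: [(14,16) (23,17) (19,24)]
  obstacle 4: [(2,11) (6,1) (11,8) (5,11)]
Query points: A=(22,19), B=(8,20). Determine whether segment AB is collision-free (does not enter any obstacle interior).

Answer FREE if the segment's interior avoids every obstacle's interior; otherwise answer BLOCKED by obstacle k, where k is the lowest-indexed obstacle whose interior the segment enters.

BLOCKED by obstacle 3

Obstacle 1 [(0,13) (8,13) (0,24)]:
  edge (0,13)–(8,13): clear
  edge (8,13)–(0,24): clear
  edge (0,24)–(0,13): clear
  midpoint (15,39/2) outside
  → clear
Obstacle 2 [(13,0) (18,1) (22,3) (24,11) (13,11)]:
  edge (13,0)–(18,1): clear
  edge (18,1)–(22,3): clear
  edge (22,3)–(24,11): clear
  edge (24,11)–(13,11): clear
  edge (13,11)–(13,0): clear
  midpoint (15,39/2) outside
  → clear
Obstacle 3 [(14,16) (23,17) (19,24)]:
  edge (14,16)–(23,17): clear
  edge (23,17)–(19,24): crosses AB
  edge (19,24)–(14,16): crosses AB
  → BLOCKED
Obstacle 4 [(2,11) (6,1) (11,8) (5,11)]:
  edge (2,11)–(6,1): clear
  edge (6,1)–(11,8): clear
  edge (11,8)–(5,11): clear
  edge (5,11)–(2,11): clear
  midpoint (15,39/2) outside
  → clear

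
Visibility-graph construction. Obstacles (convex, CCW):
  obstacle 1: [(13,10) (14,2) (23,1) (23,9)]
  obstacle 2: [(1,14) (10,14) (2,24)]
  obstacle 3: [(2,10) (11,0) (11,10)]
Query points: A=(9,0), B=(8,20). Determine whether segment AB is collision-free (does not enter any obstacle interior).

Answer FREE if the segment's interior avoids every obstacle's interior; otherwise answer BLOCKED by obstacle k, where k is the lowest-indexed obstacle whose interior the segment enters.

BLOCKED by obstacle 2

Obstacle 1 [(13,10) (14,2) (23,1) (23,9)]:
  edge (13,10)–(14,2): clear
  edge (14,2)–(23,1): clear
  edge (23,1)–(23,9): clear
  edge (23,9)–(13,10): clear
  midpoint (17/2,10) outside
  → clear
Obstacle 2 [(1,14) (10,14) (2,24)]:
  edge (1,14)–(10,14): crosses AB
  edge (10,14)–(2,24): crosses AB
  edge (2,24)–(1,14): clear
  → BLOCKED
Obstacle 3 [(2,10) (11,0) (11,10)]:
  edge (2,10)–(11,0): crosses AB
  edge (11,0)–(11,10): clear
  edge (11,10)–(2,10): crosses AB
  → BLOCKED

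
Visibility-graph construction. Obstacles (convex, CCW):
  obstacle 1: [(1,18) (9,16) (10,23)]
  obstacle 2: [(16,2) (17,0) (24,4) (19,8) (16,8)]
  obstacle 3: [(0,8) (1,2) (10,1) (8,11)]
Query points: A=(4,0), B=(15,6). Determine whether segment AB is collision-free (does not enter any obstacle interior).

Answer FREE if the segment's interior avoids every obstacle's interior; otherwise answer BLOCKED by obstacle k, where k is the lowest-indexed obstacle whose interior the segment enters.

Obstacle 1 [(1,18) (9,16) (10,23)]:
  edge (1,18)–(9,16): clear
  edge (9,16)–(10,23): clear
  edge (10,23)–(1,18): clear
  midpoint (19/2,3) outside
  → clear
Obstacle 2 [(16,2) (17,0) (24,4) (19,8) (16,8)]:
  edge (16,2)–(17,0): clear
  edge (17,0)–(24,4): clear
  edge (24,4)–(19,8): clear
  edge (19,8)–(16,8): clear
  edge (16,8)–(16,2): clear
  midpoint (19/2,3) outside
  → clear
Obstacle 3 [(0,8) (1,2) (10,1) (8,11)]:
  edge (0,8)–(1,2): clear
  edge (1,2)–(10,1): crosses AB
  edge (10,1)–(8,11): crosses AB
  edge (8,11)–(0,8): clear
  → BLOCKED

BLOCKED by obstacle 3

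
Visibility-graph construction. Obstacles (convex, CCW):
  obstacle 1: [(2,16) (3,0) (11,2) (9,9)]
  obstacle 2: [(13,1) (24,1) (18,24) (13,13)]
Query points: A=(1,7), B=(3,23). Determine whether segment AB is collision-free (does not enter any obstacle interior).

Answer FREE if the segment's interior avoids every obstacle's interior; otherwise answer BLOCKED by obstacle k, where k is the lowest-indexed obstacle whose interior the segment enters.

BLOCKED by obstacle 1

Obstacle 1 [(2,16) (3,0) (11,2) (9,9)]:
  edge (2,16)–(3,0): crosses AB
  edge (3,0)–(11,2): clear
  edge (11,2)–(9,9): clear
  edge (9,9)–(2,16): crosses AB
  → BLOCKED
Obstacle 2 [(13,1) (24,1) (18,24) (13,13)]:
  edge (13,1)–(24,1): clear
  edge (24,1)–(18,24): clear
  edge (18,24)–(13,13): clear
  edge (13,13)–(13,1): clear
  midpoint (2,15) outside
  → clear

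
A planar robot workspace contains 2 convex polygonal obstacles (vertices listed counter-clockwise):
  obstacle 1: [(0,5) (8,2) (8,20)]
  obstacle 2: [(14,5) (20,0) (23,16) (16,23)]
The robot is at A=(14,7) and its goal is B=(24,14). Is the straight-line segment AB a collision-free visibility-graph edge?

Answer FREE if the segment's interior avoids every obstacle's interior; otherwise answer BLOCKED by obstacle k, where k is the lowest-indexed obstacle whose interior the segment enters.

Obstacle 1 [(0,5) (8,2) (8,20)]:
  edge (0,5)–(8,2): clear
  edge (8,2)–(8,20): clear
  edge (8,20)–(0,5): clear
  midpoint (19,21/2) outside
  → clear
Obstacle 2 [(14,5) (20,0) (23,16) (16,23)]:
  edge (14,5)–(20,0): clear
  edge (20,0)–(23,16): crosses AB
  edge (23,16)–(16,23): clear
  edge (16,23)–(14,5): crosses AB
  → BLOCKED

BLOCKED by obstacle 2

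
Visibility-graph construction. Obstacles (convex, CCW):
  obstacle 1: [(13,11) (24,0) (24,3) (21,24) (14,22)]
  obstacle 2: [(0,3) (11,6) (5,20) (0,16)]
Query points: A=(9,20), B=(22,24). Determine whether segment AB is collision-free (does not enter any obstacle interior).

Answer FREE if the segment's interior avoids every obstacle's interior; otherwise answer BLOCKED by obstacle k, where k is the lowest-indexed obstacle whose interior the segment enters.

BLOCKED by obstacle 1

Obstacle 1 [(13,11) (24,0) (24,3) (21,24) (14,22)]:
  edge (13,11)–(24,0): clear
  edge (24,0)–(24,3): clear
  edge (24,3)–(21,24): crosses AB
  edge (21,24)–(14,22): clear
  edge (14,22)–(13,11): crosses AB
  → BLOCKED
Obstacle 2 [(0,3) (11,6) (5,20) (0,16)]:
  edge (0,3)–(11,6): clear
  edge (11,6)–(5,20): clear
  edge (5,20)–(0,16): clear
  edge (0,16)–(0,3): clear
  midpoint (31/2,22) outside
  → clear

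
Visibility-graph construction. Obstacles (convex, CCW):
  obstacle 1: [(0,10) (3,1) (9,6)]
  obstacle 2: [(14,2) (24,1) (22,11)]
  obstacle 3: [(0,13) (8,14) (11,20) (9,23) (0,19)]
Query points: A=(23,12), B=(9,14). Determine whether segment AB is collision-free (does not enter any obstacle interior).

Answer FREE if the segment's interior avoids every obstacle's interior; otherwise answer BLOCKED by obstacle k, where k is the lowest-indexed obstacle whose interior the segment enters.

FREE

Obstacle 1 [(0,10) (3,1) (9,6)]:
  edge (0,10)–(3,1): clear
  edge (3,1)–(9,6): clear
  edge (9,6)–(0,10): clear
  midpoint (16,13) outside
  → clear
Obstacle 2 [(14,2) (24,1) (22,11)]:
  edge (14,2)–(24,1): clear
  edge (24,1)–(22,11): clear
  edge (22,11)–(14,2): clear
  midpoint (16,13) outside
  → clear
Obstacle 3 [(0,13) (8,14) (11,20) (9,23) (0,19)]:
  edge (0,13)–(8,14): clear
  edge (8,14)–(11,20): clear
  edge (11,20)–(9,23): clear
  edge (9,23)–(0,19): clear
  edge (0,19)–(0,13): clear
  midpoint (16,13) outside
  → clear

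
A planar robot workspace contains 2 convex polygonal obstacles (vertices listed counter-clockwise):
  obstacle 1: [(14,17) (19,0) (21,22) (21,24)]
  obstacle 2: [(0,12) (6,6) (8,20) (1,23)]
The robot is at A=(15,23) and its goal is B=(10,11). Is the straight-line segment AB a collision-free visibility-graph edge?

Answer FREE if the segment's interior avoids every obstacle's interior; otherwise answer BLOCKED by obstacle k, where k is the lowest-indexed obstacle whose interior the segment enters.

FREE

Obstacle 1 [(14,17) (19,0) (21,22) (21,24)]:
  edge (14,17)–(19,0): clear
  edge (19,0)–(21,22): clear
  edge (21,22)–(21,24): clear
  edge (21,24)–(14,17): clear
  midpoint (25/2,17) outside
  → clear
Obstacle 2 [(0,12) (6,6) (8,20) (1,23)]:
  edge (0,12)–(6,6): clear
  edge (6,6)–(8,20): clear
  edge (8,20)–(1,23): clear
  edge (1,23)–(0,12): clear
  midpoint (25/2,17) outside
  → clear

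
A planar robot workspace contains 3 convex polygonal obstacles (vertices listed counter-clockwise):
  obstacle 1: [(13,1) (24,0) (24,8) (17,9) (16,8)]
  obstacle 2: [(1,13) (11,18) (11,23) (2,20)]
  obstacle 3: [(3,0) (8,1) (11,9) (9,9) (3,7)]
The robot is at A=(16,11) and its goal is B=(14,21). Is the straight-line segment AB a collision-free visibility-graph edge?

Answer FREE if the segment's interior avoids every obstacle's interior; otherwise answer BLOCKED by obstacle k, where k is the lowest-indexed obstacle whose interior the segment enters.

Obstacle 1 [(13,1) (24,0) (24,8) (17,9) (16,8)]:
  edge (13,1)–(24,0): clear
  edge (24,0)–(24,8): clear
  edge (24,8)–(17,9): clear
  edge (17,9)–(16,8): clear
  edge (16,8)–(13,1): clear
  midpoint (15,16) outside
  → clear
Obstacle 2 [(1,13) (11,18) (11,23) (2,20)]:
  edge (1,13)–(11,18): clear
  edge (11,18)–(11,23): clear
  edge (11,23)–(2,20): clear
  edge (2,20)–(1,13): clear
  midpoint (15,16) outside
  → clear
Obstacle 3 [(3,0) (8,1) (11,9) (9,9) (3,7)]:
  edge (3,0)–(8,1): clear
  edge (8,1)–(11,9): clear
  edge (11,9)–(9,9): clear
  edge (9,9)–(3,7): clear
  edge (3,7)–(3,0): clear
  midpoint (15,16) outside
  → clear

FREE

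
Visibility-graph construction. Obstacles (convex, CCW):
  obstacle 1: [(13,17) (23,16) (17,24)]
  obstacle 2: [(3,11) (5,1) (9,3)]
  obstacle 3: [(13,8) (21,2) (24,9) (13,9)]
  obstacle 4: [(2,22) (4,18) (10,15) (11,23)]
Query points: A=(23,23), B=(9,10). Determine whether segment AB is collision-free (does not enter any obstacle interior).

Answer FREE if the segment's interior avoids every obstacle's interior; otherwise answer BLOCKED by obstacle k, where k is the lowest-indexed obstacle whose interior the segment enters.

BLOCKED by obstacle 1

Obstacle 1 [(13,17) (23,16) (17,24)]:
  edge (13,17)–(23,16): crosses AB
  edge (23,16)–(17,24): crosses AB
  edge (17,24)–(13,17): clear
  → BLOCKED
Obstacle 2 [(3,11) (5,1) (9,3)]:
  edge (3,11)–(5,1): clear
  edge (5,1)–(9,3): clear
  edge (9,3)–(3,11): clear
  midpoint (16,33/2) outside
  → clear
Obstacle 3 [(13,8) (21,2) (24,9) (13,9)]:
  edge (13,8)–(21,2): clear
  edge (21,2)–(24,9): clear
  edge (24,9)–(13,9): clear
  edge (13,9)–(13,8): clear
  midpoint (16,33/2) outside
  → clear
Obstacle 4 [(2,22) (4,18) (10,15) (11,23)]:
  edge (2,22)–(4,18): clear
  edge (4,18)–(10,15): clear
  edge (10,15)–(11,23): clear
  edge (11,23)–(2,22): clear
  midpoint (16,33/2) outside
  → clear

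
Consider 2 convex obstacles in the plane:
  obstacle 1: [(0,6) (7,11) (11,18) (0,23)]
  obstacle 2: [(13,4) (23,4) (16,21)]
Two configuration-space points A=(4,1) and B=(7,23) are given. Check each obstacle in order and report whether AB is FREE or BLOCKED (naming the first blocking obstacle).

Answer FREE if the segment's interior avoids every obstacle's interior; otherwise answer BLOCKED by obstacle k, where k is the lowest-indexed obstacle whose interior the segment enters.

BLOCKED by obstacle 1

Obstacle 1 [(0,6) (7,11) (11,18) (0,23)]:
  edge (0,6)–(7,11): crosses AB
  edge (7,11)–(11,18): clear
  edge (11,18)–(0,23): crosses AB
  edge (0,23)–(0,6): clear
  → BLOCKED
Obstacle 2 [(13,4) (23,4) (16,21)]:
  edge (13,4)–(23,4): clear
  edge (23,4)–(16,21): clear
  edge (16,21)–(13,4): clear
  midpoint (11/2,12) outside
  → clear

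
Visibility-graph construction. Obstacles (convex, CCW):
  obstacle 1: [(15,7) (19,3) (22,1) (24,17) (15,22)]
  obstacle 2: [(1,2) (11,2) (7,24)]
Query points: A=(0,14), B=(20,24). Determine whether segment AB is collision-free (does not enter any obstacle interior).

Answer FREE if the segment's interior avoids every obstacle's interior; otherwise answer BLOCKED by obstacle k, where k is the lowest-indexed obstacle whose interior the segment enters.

Obstacle 1 [(15,7) (19,3) (22,1) (24,17) (15,22)]:
  edge (15,7)–(19,3): clear
  edge (19,3)–(22,1): clear
  edge (22,1)–(24,17): clear
  edge (24,17)–(15,22): crosses AB
  edge (15,22)–(15,7): crosses AB
  → BLOCKED
Obstacle 2 [(1,2) (11,2) (7,24)]:
  edge (1,2)–(11,2): clear
  edge (11,2)–(7,24): crosses AB
  edge (7,24)–(1,2): crosses AB
  → BLOCKED

BLOCKED by obstacle 1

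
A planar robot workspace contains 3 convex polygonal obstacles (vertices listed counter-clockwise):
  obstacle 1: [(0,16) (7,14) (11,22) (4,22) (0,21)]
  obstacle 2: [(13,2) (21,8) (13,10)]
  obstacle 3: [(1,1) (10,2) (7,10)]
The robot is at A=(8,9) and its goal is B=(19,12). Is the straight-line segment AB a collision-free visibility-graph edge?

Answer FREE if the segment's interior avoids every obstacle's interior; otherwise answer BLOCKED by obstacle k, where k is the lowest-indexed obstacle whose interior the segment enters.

FREE

Obstacle 1 [(0,16) (7,14) (11,22) (4,22) (0,21)]:
  edge (0,16)–(7,14): clear
  edge (7,14)–(11,22): clear
  edge (11,22)–(4,22): clear
  edge (4,22)–(0,21): clear
  edge (0,21)–(0,16): clear
  midpoint (27/2,21/2) outside
  → clear
Obstacle 2 [(13,2) (21,8) (13,10)]:
  edge (13,2)–(21,8): clear
  edge (21,8)–(13,10): clear
  edge (13,10)–(13,2): clear
  midpoint (27/2,21/2) outside
  → clear
Obstacle 3 [(1,1) (10,2) (7,10)]:
  edge (1,1)–(10,2): clear
  edge (10,2)–(7,10): clear
  edge (7,10)–(1,1): clear
  midpoint (27/2,21/2) outside
  → clear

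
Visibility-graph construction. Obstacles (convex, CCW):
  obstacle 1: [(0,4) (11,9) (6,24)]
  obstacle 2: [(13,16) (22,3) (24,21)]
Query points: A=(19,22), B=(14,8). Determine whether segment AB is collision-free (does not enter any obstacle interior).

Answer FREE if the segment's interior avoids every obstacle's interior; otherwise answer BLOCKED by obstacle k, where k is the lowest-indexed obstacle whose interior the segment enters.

Obstacle 1 [(0,4) (11,9) (6,24)]:
  edge (0,4)–(11,9): clear
  edge (11,9)–(6,24): clear
  edge (6,24)–(0,4): clear
  midpoint (33/2,15) outside
  → clear
Obstacle 2 [(13,16) (22,3) (24,21)]:
  edge (13,16)–(22,3): crosses AB
  edge (22,3)–(24,21): clear
  edge (24,21)–(13,16): crosses AB
  → BLOCKED

BLOCKED by obstacle 2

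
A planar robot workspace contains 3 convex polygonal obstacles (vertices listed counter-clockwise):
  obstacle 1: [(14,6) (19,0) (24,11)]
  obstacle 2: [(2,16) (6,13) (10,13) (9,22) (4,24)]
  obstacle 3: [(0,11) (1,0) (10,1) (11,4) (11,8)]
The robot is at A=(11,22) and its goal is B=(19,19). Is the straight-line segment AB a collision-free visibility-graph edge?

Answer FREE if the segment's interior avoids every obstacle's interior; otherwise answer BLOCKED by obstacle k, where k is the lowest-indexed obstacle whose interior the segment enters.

Obstacle 1 [(14,6) (19,0) (24,11)]:
  edge (14,6)–(19,0): clear
  edge (19,0)–(24,11): clear
  edge (24,11)–(14,6): clear
  midpoint (15,41/2) outside
  → clear
Obstacle 2 [(2,16) (6,13) (10,13) (9,22) (4,24)]:
  edge (2,16)–(6,13): clear
  edge (6,13)–(10,13): clear
  edge (10,13)–(9,22): clear
  edge (9,22)–(4,24): clear
  edge (4,24)–(2,16): clear
  midpoint (15,41/2) outside
  → clear
Obstacle 3 [(0,11) (1,0) (10,1) (11,4) (11,8)]:
  edge (0,11)–(1,0): clear
  edge (1,0)–(10,1): clear
  edge (10,1)–(11,4): clear
  edge (11,4)–(11,8): clear
  edge (11,8)–(0,11): clear
  midpoint (15,41/2) outside
  → clear

FREE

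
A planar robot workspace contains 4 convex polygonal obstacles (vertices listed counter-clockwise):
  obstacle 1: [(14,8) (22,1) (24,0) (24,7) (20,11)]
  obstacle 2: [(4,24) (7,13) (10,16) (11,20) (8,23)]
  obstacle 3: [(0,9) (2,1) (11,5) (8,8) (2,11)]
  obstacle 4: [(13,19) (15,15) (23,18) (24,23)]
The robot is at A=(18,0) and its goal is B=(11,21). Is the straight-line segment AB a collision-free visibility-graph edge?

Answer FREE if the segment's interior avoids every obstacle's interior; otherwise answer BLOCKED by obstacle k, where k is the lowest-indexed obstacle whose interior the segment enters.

BLOCKED by obstacle 1

Obstacle 1 [(14,8) (22,1) (24,0) (24,7) (20,11)]:
  edge (14,8)–(22,1): crosses AB
  edge (22,1)–(24,0): clear
  edge (24,0)–(24,7): clear
  edge (24,7)–(20,11): clear
  edge (20,11)–(14,8): crosses AB
  → BLOCKED
Obstacle 2 [(4,24) (7,13) (10,16) (11,20) (8,23)]:
  edge (4,24)–(7,13): clear
  edge (7,13)–(10,16): clear
  edge (10,16)–(11,20): clear
  edge (11,20)–(8,23): clear
  edge (8,23)–(4,24): clear
  midpoint (29/2,21/2) outside
  → clear
Obstacle 3 [(0,9) (2,1) (11,5) (8,8) (2,11)]:
  edge (0,9)–(2,1): clear
  edge (2,1)–(11,5): clear
  edge (11,5)–(8,8): clear
  edge (8,8)–(2,11): clear
  edge (2,11)–(0,9): clear
  midpoint (29/2,21/2) outside
  → clear
Obstacle 4 [(13,19) (15,15) (23,18) (24,23)]:
  edge (13,19)–(15,15): clear
  edge (15,15)–(23,18): clear
  edge (23,18)–(24,23): clear
  edge (24,23)–(13,19): clear
  midpoint (29/2,21/2) outside
  → clear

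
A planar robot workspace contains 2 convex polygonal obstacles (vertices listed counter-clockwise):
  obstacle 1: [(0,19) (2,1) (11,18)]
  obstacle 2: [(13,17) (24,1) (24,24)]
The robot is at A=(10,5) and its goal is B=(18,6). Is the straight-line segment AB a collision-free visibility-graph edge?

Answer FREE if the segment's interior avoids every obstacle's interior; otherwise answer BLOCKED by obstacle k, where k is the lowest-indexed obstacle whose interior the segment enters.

FREE

Obstacle 1 [(0,19) (2,1) (11,18)]:
  edge (0,19)–(2,1): clear
  edge (2,1)–(11,18): clear
  edge (11,18)–(0,19): clear
  midpoint (14,11/2) outside
  → clear
Obstacle 2 [(13,17) (24,1) (24,24)]:
  edge (13,17)–(24,1): clear
  edge (24,1)–(24,24): clear
  edge (24,24)–(13,17): clear
  midpoint (14,11/2) outside
  → clear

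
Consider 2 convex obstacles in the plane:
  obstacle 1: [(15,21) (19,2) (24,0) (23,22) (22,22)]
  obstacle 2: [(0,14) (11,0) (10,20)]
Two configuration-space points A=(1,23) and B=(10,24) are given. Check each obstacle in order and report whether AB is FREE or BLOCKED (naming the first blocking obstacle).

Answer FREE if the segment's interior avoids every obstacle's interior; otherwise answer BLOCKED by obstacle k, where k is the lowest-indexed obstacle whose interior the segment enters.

FREE

Obstacle 1 [(15,21) (19,2) (24,0) (23,22) (22,22)]:
  edge (15,21)–(19,2): clear
  edge (19,2)–(24,0): clear
  edge (24,0)–(23,22): clear
  edge (23,22)–(22,22): clear
  edge (22,22)–(15,21): clear
  midpoint (11/2,47/2) outside
  → clear
Obstacle 2 [(0,14) (11,0) (10,20)]:
  edge (0,14)–(11,0): clear
  edge (11,0)–(10,20): clear
  edge (10,20)–(0,14): clear
  midpoint (11/2,47/2) outside
  → clear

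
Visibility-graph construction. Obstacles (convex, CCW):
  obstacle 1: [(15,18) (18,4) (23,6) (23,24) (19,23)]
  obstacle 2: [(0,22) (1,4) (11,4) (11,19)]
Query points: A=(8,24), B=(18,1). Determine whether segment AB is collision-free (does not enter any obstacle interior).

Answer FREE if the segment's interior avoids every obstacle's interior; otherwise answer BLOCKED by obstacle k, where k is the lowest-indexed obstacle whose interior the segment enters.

Obstacle 1 [(15,18) (18,4) (23,6) (23,24) (19,23)]:
  edge (15,18)–(18,4): clear
  edge (18,4)–(23,6): clear
  edge (23,6)–(23,24): clear
  edge (23,24)–(19,23): clear
  edge (19,23)–(15,18): clear
  midpoint (13,25/2) outside
  → clear
Obstacle 2 [(0,22) (1,4) (11,4) (11,19)]:
  edge (0,22)–(1,4): clear
  edge (1,4)–(11,4): clear
  edge (11,4)–(11,19): crosses AB
  edge (11,19)–(0,22): crosses AB
  → BLOCKED

BLOCKED by obstacle 2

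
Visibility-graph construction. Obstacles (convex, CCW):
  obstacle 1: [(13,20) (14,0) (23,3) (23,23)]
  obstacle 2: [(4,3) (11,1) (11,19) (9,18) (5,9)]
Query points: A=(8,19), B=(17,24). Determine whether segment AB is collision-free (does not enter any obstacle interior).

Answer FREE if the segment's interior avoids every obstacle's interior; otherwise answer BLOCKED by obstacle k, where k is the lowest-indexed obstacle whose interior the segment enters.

Obstacle 1 [(13,20) (14,0) (23,3) (23,23)]:
  edge (13,20)–(14,0): clear
  edge (14,0)–(23,3): clear
  edge (23,3)–(23,23): clear
  edge (23,23)–(13,20): clear
  midpoint (25/2,43/2) outside
  → clear
Obstacle 2 [(4,3) (11,1) (11,19) (9,18) (5,9)]:
  edge (4,3)–(11,1): clear
  edge (11,1)–(11,19): clear
  edge (11,19)–(9,18): clear
  edge (9,18)–(5,9): clear
  edge (5,9)–(4,3): clear
  midpoint (25/2,43/2) outside
  → clear

FREE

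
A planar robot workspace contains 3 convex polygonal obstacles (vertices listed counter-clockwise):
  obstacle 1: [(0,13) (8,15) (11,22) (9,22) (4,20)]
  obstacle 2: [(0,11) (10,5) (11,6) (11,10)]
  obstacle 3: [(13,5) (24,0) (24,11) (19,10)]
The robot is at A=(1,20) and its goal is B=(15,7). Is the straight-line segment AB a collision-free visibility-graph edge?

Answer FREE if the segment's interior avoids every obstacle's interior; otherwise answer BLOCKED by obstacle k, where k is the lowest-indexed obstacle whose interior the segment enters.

Obstacle 1 [(0,13) (8,15) (11,22) (9,22) (4,20)]:
  edge (0,13)–(8,15): crosses AB
  edge (8,15)–(11,22): clear
  edge (11,22)–(9,22): clear
  edge (9,22)–(4,20): clear
  edge (4,20)–(0,13): crosses AB
  → BLOCKED
Obstacle 2 [(0,11) (10,5) (11,6) (11,10)]:
  edge (0,11)–(10,5): clear
  edge (10,5)–(11,6): clear
  edge (11,6)–(11,10): clear
  edge (11,10)–(0,11): clear
  midpoint (8,27/2) outside
  → clear
Obstacle 3 [(13,5) (24,0) (24,11) (19,10)]:
  edge (13,5)–(24,0): clear
  edge (24,0)–(24,11): clear
  edge (24,11)–(19,10): clear
  edge (19,10)–(13,5): clear
  midpoint (8,27/2) outside
  → clear

BLOCKED by obstacle 1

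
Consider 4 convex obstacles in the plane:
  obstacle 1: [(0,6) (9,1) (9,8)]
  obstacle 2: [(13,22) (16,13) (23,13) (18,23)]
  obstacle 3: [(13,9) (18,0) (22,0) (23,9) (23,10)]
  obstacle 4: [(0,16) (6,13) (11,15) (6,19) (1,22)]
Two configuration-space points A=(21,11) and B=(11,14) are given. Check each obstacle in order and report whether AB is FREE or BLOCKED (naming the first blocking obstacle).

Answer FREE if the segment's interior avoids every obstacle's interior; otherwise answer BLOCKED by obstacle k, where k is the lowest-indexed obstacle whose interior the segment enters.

Obstacle 1 [(0,6) (9,1) (9,8)]:
  edge (0,6)–(9,1): clear
  edge (9,1)–(9,8): clear
  edge (9,8)–(0,6): clear
  midpoint (16,25/2) outside
  → clear
Obstacle 2 [(13,22) (16,13) (23,13) (18,23)]:
  edge (13,22)–(16,13): clear
  edge (16,13)–(23,13): clear
  edge (23,13)–(18,23): clear
  edge (18,23)–(13,22): clear
  midpoint (16,25/2) outside
  → clear
Obstacle 3 [(13,9) (18,0) (22,0) (23,9) (23,10)]:
  edge (13,9)–(18,0): clear
  edge (18,0)–(22,0): clear
  edge (22,0)–(23,9): clear
  edge (23,9)–(23,10): clear
  edge (23,10)–(13,9): clear
  midpoint (16,25/2) outside
  → clear
Obstacle 4 [(0,16) (6,13) (11,15) (6,19) (1,22)]:
  edge (0,16)–(6,13): clear
  edge (6,13)–(11,15): clear
  edge (11,15)–(6,19): clear
  edge (6,19)–(1,22): clear
  edge (1,22)–(0,16): clear
  midpoint (16,25/2) outside
  → clear

FREE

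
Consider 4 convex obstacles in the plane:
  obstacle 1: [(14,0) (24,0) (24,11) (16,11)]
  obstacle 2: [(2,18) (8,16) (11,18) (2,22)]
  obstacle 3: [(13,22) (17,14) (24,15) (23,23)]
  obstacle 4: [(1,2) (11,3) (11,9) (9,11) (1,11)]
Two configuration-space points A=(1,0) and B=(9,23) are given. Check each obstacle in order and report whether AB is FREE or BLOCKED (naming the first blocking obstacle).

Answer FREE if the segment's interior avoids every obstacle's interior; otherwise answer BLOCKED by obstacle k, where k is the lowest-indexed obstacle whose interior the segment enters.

BLOCKED by obstacle 2

Obstacle 1 [(14,0) (24,0) (24,11) (16,11)]:
  edge (14,0)–(24,0): clear
  edge (24,0)–(24,11): clear
  edge (24,11)–(16,11): clear
  edge (16,11)–(14,0): clear
  midpoint (5,23/2) outside
  → clear
Obstacle 2 [(2,18) (8,16) (11,18) (2,22)]:
  edge (2,18)–(8,16): crosses AB
  edge (8,16)–(11,18): clear
  edge (11,18)–(2,22): crosses AB
  edge (2,22)–(2,18): clear
  → BLOCKED
Obstacle 3 [(13,22) (17,14) (24,15) (23,23)]:
  edge (13,22)–(17,14): clear
  edge (17,14)–(24,15): clear
  edge (24,15)–(23,23): clear
  edge (23,23)–(13,22): clear
  midpoint (5,23/2) outside
  → clear
Obstacle 4 [(1,2) (11,3) (11,9) (9,11) (1,11)]:
  edge (1,2)–(11,3): crosses AB
  edge (11,3)–(11,9): clear
  edge (11,9)–(9,11): clear
  edge (9,11)–(1,11): crosses AB
  edge (1,11)–(1,2): clear
  → BLOCKED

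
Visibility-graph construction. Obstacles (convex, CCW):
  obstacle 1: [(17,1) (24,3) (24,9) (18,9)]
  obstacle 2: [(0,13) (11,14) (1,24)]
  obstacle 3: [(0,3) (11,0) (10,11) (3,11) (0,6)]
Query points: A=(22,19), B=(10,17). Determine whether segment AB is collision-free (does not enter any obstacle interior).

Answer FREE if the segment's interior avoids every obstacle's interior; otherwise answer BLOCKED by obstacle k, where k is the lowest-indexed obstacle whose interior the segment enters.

Obstacle 1 [(17,1) (24,3) (24,9) (18,9)]:
  edge (17,1)–(24,3): clear
  edge (24,3)–(24,9): clear
  edge (24,9)–(18,9): clear
  edge (18,9)–(17,1): clear
  midpoint (16,18) outside
  → clear
Obstacle 2 [(0,13) (11,14) (1,24)]:
  edge (0,13)–(11,14): clear
  edge (11,14)–(1,24): clear
  edge (1,24)–(0,13): clear
  midpoint (16,18) outside
  → clear
Obstacle 3 [(0,3) (11,0) (10,11) (3,11) (0,6)]:
  edge (0,3)–(11,0): clear
  edge (11,0)–(10,11): clear
  edge (10,11)–(3,11): clear
  edge (3,11)–(0,6): clear
  edge (0,6)–(0,3): clear
  midpoint (16,18) outside
  → clear

FREE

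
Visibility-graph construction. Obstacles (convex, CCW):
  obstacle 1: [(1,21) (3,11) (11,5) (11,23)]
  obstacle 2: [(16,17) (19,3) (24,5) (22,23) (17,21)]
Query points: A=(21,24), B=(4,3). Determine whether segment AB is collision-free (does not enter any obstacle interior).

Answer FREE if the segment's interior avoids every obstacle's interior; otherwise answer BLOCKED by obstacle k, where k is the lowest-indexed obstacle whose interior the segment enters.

BLOCKED by obstacle 1

Obstacle 1 [(1,21) (3,11) (11,5) (11,23)]:
  edge (1,21)–(3,11): clear
  edge (3,11)–(11,5): crosses AB
  edge (11,5)–(11,23): crosses AB
  edge (11,23)–(1,21): clear
  → BLOCKED
Obstacle 2 [(16,17) (19,3) (24,5) (22,23) (17,21)]:
  edge (16,17)–(19,3): clear
  edge (19,3)–(24,5): clear
  edge (24,5)–(22,23): clear
  edge (22,23)–(17,21): crosses AB
  edge (17,21)–(16,17): crosses AB
  → BLOCKED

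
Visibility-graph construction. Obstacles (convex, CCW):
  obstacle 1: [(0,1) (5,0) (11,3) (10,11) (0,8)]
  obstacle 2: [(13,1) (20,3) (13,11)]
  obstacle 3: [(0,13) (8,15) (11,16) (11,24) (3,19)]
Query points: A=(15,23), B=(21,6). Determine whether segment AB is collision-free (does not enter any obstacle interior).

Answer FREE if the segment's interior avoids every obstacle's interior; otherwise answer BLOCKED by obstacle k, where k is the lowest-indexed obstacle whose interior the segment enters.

FREE

Obstacle 1 [(0,1) (5,0) (11,3) (10,11) (0,8)]:
  edge (0,1)–(5,0): clear
  edge (5,0)–(11,3): clear
  edge (11,3)–(10,11): clear
  edge (10,11)–(0,8): clear
  edge (0,8)–(0,1): clear
  midpoint (18,29/2) outside
  → clear
Obstacle 2 [(13,1) (20,3) (13,11)]:
  edge (13,1)–(20,3): clear
  edge (20,3)–(13,11): clear
  edge (13,11)–(13,1): clear
  midpoint (18,29/2) outside
  → clear
Obstacle 3 [(0,13) (8,15) (11,16) (11,24) (3,19)]:
  edge (0,13)–(8,15): clear
  edge (8,15)–(11,16): clear
  edge (11,16)–(11,24): clear
  edge (11,24)–(3,19): clear
  edge (3,19)–(0,13): clear
  midpoint (18,29/2) outside
  → clear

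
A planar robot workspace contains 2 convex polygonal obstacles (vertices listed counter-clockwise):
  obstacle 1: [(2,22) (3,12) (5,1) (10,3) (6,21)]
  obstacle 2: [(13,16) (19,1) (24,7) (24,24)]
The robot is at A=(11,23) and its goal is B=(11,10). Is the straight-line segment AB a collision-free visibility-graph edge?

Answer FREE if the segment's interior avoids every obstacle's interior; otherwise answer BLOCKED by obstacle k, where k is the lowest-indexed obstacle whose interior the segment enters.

Obstacle 1 [(2,22) (3,12) (5,1) (10,3) (6,21)]:
  edge (2,22)–(3,12): clear
  edge (3,12)–(5,1): clear
  edge (5,1)–(10,3): clear
  edge (10,3)–(6,21): clear
  edge (6,21)–(2,22): clear
  midpoint (11,33/2) outside
  → clear
Obstacle 2 [(13,16) (19,1) (24,7) (24,24)]:
  edge (13,16)–(19,1): clear
  edge (19,1)–(24,7): clear
  edge (24,7)–(24,24): clear
  edge (24,24)–(13,16): clear
  midpoint (11,33/2) outside
  → clear

FREE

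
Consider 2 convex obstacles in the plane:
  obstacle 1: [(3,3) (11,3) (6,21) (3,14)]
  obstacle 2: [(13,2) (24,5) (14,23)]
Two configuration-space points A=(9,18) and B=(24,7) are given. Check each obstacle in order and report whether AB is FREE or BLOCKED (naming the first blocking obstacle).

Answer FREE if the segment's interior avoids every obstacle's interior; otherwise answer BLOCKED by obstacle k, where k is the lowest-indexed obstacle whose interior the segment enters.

Obstacle 1 [(3,3) (11,3) (6,21) (3,14)]:
  edge (3,3)–(11,3): clear
  edge (11,3)–(6,21): clear
  edge (6,21)–(3,14): clear
  edge (3,14)–(3,3): clear
  midpoint (33/2,25/2) outside
  → clear
Obstacle 2 [(13,2) (24,5) (14,23)]:
  edge (13,2)–(24,5): clear
  edge (24,5)–(14,23): crosses AB
  edge (14,23)–(13,2): crosses AB
  → BLOCKED

BLOCKED by obstacle 2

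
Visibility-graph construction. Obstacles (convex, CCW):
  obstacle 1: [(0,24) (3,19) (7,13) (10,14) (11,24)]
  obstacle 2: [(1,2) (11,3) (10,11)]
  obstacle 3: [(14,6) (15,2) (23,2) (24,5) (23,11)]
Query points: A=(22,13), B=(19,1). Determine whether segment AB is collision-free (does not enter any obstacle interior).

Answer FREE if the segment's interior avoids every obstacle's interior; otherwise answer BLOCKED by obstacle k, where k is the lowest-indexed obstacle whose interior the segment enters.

Obstacle 1 [(0,24) (3,19) (7,13) (10,14) (11,24)]:
  edge (0,24)–(3,19): clear
  edge (3,19)–(7,13): clear
  edge (7,13)–(10,14): clear
  edge (10,14)–(11,24): clear
  edge (11,24)–(0,24): clear
  midpoint (41/2,7) outside
  → clear
Obstacle 2 [(1,2) (11,3) (10,11)]:
  edge (1,2)–(11,3): clear
  edge (11,3)–(10,11): clear
  edge (10,11)–(1,2): clear
  midpoint (41/2,7) outside
  → clear
Obstacle 3 [(14,6) (15,2) (23,2) (24,5) (23,11)]:
  edge (14,6)–(15,2): clear
  edge (15,2)–(23,2): crosses AB
  edge (23,2)–(24,5): clear
  edge (24,5)–(23,11): clear
  edge (23,11)–(14,6): crosses AB
  → BLOCKED

BLOCKED by obstacle 3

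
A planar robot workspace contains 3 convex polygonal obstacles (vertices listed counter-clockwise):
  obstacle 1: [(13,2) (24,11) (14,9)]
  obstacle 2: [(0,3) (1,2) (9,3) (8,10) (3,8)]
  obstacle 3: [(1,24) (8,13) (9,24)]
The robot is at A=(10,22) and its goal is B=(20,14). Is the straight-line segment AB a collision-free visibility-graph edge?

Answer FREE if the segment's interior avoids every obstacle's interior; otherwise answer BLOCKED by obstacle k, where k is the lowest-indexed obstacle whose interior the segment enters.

Obstacle 1 [(13,2) (24,11) (14,9)]:
  edge (13,2)–(24,11): clear
  edge (24,11)–(14,9): clear
  edge (14,9)–(13,2): clear
  midpoint (15,18) outside
  → clear
Obstacle 2 [(0,3) (1,2) (9,3) (8,10) (3,8)]:
  edge (0,3)–(1,2): clear
  edge (1,2)–(9,3): clear
  edge (9,3)–(8,10): clear
  edge (8,10)–(3,8): clear
  edge (3,8)–(0,3): clear
  midpoint (15,18) outside
  → clear
Obstacle 3 [(1,24) (8,13) (9,24)]:
  edge (1,24)–(8,13): clear
  edge (8,13)–(9,24): clear
  edge (9,24)–(1,24): clear
  midpoint (15,18) outside
  → clear

FREE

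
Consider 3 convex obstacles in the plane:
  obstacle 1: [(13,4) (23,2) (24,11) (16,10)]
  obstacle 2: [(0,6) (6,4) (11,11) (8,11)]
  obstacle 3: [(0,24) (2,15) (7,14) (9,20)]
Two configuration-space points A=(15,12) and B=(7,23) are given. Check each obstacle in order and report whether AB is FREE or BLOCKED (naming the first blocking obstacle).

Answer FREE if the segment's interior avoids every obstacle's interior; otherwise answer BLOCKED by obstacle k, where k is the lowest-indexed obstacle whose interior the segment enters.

FREE

Obstacle 1 [(13,4) (23,2) (24,11) (16,10)]:
  edge (13,4)–(23,2): clear
  edge (23,2)–(24,11): clear
  edge (24,11)–(16,10): clear
  edge (16,10)–(13,4): clear
  midpoint (11,35/2) outside
  → clear
Obstacle 2 [(0,6) (6,4) (11,11) (8,11)]:
  edge (0,6)–(6,4): clear
  edge (6,4)–(11,11): clear
  edge (11,11)–(8,11): clear
  edge (8,11)–(0,6): clear
  midpoint (11,35/2) outside
  → clear
Obstacle 3 [(0,24) (2,15) (7,14) (9,20)]:
  edge (0,24)–(2,15): clear
  edge (2,15)–(7,14): clear
  edge (7,14)–(9,20): clear
  edge (9,20)–(0,24): clear
  midpoint (11,35/2) outside
  → clear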